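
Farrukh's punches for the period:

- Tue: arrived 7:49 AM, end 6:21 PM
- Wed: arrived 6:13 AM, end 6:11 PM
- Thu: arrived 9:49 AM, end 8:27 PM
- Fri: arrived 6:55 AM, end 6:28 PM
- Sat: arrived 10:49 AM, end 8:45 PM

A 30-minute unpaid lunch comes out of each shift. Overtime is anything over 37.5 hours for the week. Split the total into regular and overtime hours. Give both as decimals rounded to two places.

Tue: 7:49 AM–6:21 PM = 10 h 32 min; less 30 min break → 10 h 2 min
Wed: 6:13 AM–6:11 PM = 11 h 58 min; less 30 min break → 11 h 28 min
Thu: 9:49 AM–8:27 PM = 10 h 38 min; less 30 min break → 10 h 8 min
Fri: 6:55 AM–6:28 PM = 11 h 33 min; less 30 min break → 11 h 3 min
Sat: 10:49 AM–8:45 PM = 9 h 56 min; less 30 min break → 9 h 26 min
Total worked: 52 h 7 min = 52.12 h.
Threshold 37.5 h → overtime 14 h 37 min, regular 37 h 30 min.

Regular 37.50 hours, overtime 14.62 hours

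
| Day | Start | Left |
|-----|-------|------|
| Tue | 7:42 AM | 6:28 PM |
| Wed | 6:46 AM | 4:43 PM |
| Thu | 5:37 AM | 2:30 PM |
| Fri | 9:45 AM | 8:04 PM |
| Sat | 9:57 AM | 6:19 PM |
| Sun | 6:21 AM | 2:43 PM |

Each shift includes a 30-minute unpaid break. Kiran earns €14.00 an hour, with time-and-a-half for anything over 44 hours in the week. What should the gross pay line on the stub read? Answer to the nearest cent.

€818.65

Tue: 7:42 AM–6:28 PM = 10 h 46 min; less 30 min break → 10 h 16 min
Wed: 6:46 AM–4:43 PM = 9 h 57 min; less 30 min break → 9 h 27 min
Thu: 5:37 AM–2:30 PM = 8 h 53 min; less 30 min break → 8 h 23 min
Fri: 9:45 AM–8:04 PM = 10 h 19 min; less 30 min break → 9 h 49 min
Sat: 9:57 AM–6:19 PM = 8 h 22 min; less 30 min break → 7 h 52 min
Sun: 6:21 AM–2:43 PM = 8 h 22 min; less 30 min break → 7 h 52 min
Total worked: 53 h 39 min = 3219 min.
Regular 44 h 0 min = 2640 min at €14.00/h; overtime 9 h 39 min = 579 min at €21.00/h.
Pay = (2640 × €14.00 + 579 × €21.00) ÷ 60 = €818.65.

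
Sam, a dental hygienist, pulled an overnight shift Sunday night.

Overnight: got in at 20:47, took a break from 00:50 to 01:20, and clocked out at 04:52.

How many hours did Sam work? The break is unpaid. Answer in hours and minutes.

Overnight: 20:47 → midnight = 3 h 13 min; midnight → 04:52 = 4 h 52 min; span 8 h 5 min; less 30 min break → 7 h 35 min

7 h 35 min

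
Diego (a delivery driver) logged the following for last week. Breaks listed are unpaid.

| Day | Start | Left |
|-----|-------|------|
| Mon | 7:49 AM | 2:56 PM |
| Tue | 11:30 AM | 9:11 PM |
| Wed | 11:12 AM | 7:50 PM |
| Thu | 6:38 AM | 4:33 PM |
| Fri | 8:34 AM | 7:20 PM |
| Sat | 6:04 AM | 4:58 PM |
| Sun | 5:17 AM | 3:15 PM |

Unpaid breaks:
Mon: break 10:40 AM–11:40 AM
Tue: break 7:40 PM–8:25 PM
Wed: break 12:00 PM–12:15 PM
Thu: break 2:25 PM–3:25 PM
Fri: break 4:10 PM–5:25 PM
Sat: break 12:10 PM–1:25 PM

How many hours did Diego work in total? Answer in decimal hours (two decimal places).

Mon: 7:49 AM–2:56 PM = 7 h 7 min; less 60 min break → 6 h 7 min
Tue: 11:30 AM–9:11 PM = 9 h 41 min; less 45 min break → 8 h 56 min
Wed: 11:12 AM–7:50 PM = 8 h 38 min; less 15 min break → 8 h 23 min
Thu: 6:38 AM–4:33 PM = 9 h 55 min; less 60 min break → 8 h 55 min
Fri: 8:34 AM–7:20 PM = 10 h 46 min; less 75 min break → 9 h 31 min
Sat: 6:04 AM–4:58 PM = 10 h 54 min; less 75 min break → 9 h 39 min
Sun: 5:17 AM–3:15 PM = 9 h 58 min
Total: 6 h 7 min + 8 h 56 min + 8 h 23 min + 8 h 55 min + 9 h 31 min + 9 h 39 min + 9 h 58 min = 61 h 29 min.

61.48 hours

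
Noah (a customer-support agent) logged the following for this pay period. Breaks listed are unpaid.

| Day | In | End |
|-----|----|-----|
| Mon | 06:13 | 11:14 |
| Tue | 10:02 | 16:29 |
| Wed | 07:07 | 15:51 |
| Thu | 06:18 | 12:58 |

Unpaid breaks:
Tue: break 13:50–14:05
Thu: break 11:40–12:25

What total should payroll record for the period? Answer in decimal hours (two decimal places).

25.87 hours

Mon: 06:13–11:14 = 5 h 1 min
Tue: 10:02–16:29 = 6 h 27 min; less 15 min break → 6 h 12 min
Wed: 07:07–15:51 = 8 h 44 min
Thu: 06:18–12:58 = 6 h 40 min; less 45 min break → 5 h 55 min
Total: 5 h 1 min + 6 h 12 min + 8 h 44 min + 5 h 55 min = 25 h 52 min.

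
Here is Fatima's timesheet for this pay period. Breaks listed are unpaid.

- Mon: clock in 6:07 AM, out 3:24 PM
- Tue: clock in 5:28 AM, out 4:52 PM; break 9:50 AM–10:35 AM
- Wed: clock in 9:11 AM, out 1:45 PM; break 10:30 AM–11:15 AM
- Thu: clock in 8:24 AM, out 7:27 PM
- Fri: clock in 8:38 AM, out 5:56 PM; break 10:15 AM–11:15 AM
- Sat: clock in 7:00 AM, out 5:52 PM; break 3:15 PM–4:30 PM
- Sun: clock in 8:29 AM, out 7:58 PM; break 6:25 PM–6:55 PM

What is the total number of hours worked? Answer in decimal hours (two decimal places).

63.70 hours

Mon: 6:07 AM–3:24 PM = 9 h 17 min
Tue: 5:28 AM–4:52 PM = 11 h 24 min; less 45 min break → 10 h 39 min
Wed: 9:11 AM–1:45 PM = 4 h 34 min; less 45 min break → 3 h 49 min
Thu: 8:24 AM–7:27 PM = 11 h 3 min
Fri: 8:38 AM–5:56 PM = 9 h 18 min; less 60 min break → 8 h 18 min
Sat: 7:00 AM–5:52 PM = 10 h 52 min; less 75 min break → 9 h 37 min
Sun: 8:29 AM–7:58 PM = 11 h 29 min; less 30 min break → 10 h 59 min
Total: 9 h 17 min + 10 h 39 min + 3 h 49 min + 11 h 3 min + 8 h 18 min + 9 h 37 min + 10 h 59 min = 63 h 42 min.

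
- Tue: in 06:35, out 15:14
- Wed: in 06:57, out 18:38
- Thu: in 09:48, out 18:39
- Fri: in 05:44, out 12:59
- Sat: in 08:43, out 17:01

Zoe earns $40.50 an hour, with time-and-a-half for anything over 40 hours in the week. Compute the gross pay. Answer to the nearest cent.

Tue: 06:35–15:14 = 8 h 39 min
Wed: 06:57–18:38 = 11 h 41 min
Thu: 09:48–18:39 = 8 h 51 min
Fri: 05:44–12:59 = 7 h 15 min
Sat: 08:43–17:01 = 8 h 18 min
Total worked: 44 h 44 min = 2684 min.
Regular 40 h 0 min = 2400 min at $40.50/h; overtime 4 h 44 min = 284 min at $60.75/h.
Pay = (2400 × $40.50 + 284 × $60.75) ÷ 60 = $1907.55.

$1907.55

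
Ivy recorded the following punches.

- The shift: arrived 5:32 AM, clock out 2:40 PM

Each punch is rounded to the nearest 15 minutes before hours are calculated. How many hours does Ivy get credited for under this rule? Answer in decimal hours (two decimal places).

9.25 hours

The shift: in 5:32 AM→5:30 AM, out 2:40 PM→2:45 PM; 9 h 15 min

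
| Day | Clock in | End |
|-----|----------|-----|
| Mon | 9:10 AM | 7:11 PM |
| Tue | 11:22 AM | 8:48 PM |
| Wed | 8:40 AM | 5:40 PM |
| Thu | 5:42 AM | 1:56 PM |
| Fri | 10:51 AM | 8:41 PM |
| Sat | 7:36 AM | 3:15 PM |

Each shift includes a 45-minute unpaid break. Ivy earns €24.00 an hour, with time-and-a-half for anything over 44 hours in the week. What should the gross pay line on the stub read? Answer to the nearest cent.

Mon: 9:10 AM–7:11 PM = 10 h 1 min; less 45 min break → 9 h 16 min
Tue: 11:22 AM–8:48 PM = 9 h 26 min; less 45 min break → 8 h 41 min
Wed: 8:40 AM–5:40 PM = 9 h 0 min; less 45 min break → 8 h 15 min
Thu: 5:42 AM–1:56 PM = 8 h 14 min; less 45 min break → 7 h 29 min
Fri: 10:51 AM–8:41 PM = 9 h 50 min; less 45 min break → 9 h 5 min
Sat: 7:36 AM–3:15 PM = 7 h 39 min; less 45 min break → 6 h 54 min
Total worked: 49 h 40 min = 2980 min.
Regular 44 h 0 min = 2640 min at €24.00/h; overtime 5 h 40 min = 340 min at €36.00/h.
Pay = (2640 × €24.00 + 340 × €36.00) ÷ 60 = €1260.00.

€1260.00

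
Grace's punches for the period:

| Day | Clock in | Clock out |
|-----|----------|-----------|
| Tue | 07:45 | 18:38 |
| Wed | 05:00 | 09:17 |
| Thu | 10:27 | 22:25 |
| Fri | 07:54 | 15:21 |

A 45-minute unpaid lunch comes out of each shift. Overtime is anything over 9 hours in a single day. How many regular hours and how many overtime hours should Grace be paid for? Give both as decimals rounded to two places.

Regular 28.23 hours, overtime 3.35 hours

Tue: 07:45–18:38 = 10 h 53 min; less 45 min break → 10 h 8 min
Wed: 05:00–09:17 = 4 h 17 min; less 45 min break → 3 h 32 min
Thu: 10:27–22:25 = 11 h 58 min; less 45 min break → 11 h 13 min
Fri: 07:54–15:21 = 7 h 27 min; less 45 min break → 6 h 42 min
Tue reg 9 h 0 min / OT 1 h 8 min; Wed reg 3 h 32 min / OT 0 h 0 min; Thu reg 9 h 0 min / OT 2 h 13 min; Fri reg 6 h 42 min / OT 0 h 0 min.
Totals: regular 28 h 14 min, overtime 3 h 21 min.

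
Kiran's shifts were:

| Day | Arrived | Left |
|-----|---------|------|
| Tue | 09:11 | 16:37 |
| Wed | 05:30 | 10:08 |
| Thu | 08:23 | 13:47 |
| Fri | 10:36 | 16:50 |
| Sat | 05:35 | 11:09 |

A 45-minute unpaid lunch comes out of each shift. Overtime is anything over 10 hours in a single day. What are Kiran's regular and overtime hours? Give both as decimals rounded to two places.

Regular 25.52 hours, overtime 0.00 hours

Tue: 09:11–16:37 = 7 h 26 min; less 45 min break → 6 h 41 min
Wed: 05:30–10:08 = 4 h 38 min; less 45 min break → 3 h 53 min
Thu: 08:23–13:47 = 5 h 24 min; less 45 min break → 4 h 39 min
Fri: 10:36–16:50 = 6 h 14 min; less 45 min break → 5 h 29 min
Sat: 05:35–11:09 = 5 h 34 min; less 45 min break → 4 h 49 min
Tue reg 6 h 41 min / OT 0 h 0 min; Wed reg 3 h 53 min / OT 0 h 0 min; Thu reg 4 h 39 min / OT 0 h 0 min; Fri reg 5 h 29 min / OT 0 h 0 min; Sat reg 4 h 49 min / OT 0 h 0 min.
Totals: regular 25 h 31 min, overtime 0 h 0 min.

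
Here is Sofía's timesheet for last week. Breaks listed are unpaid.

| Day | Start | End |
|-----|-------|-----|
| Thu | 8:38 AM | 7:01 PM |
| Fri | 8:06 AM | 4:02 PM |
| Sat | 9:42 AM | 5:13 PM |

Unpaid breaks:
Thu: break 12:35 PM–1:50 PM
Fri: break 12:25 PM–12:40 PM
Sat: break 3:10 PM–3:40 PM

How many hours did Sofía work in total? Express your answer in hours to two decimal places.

23.83 hours

Thu: 8:38 AM–7:01 PM = 10 h 23 min; less 75 min break → 9 h 8 min
Fri: 8:06 AM–4:02 PM = 7 h 56 min; less 15 min break → 7 h 41 min
Sat: 9:42 AM–5:13 PM = 7 h 31 min; less 30 min break → 7 h 1 min
Total: 9 h 8 min + 7 h 41 min + 7 h 1 min = 23 h 50 min.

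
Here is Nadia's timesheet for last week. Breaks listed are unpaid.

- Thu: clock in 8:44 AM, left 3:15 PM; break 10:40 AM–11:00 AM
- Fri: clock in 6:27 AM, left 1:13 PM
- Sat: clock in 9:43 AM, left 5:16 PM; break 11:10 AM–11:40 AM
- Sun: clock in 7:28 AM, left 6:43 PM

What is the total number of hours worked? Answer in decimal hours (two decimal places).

Thu: 8:44 AM–3:15 PM = 6 h 31 min; less 20 min break → 6 h 11 min
Fri: 6:27 AM–1:13 PM = 6 h 46 min
Sat: 9:43 AM–5:16 PM = 7 h 33 min; less 30 min break → 7 h 3 min
Sun: 7:28 AM–6:43 PM = 11 h 15 min
Total: 6 h 11 min + 6 h 46 min + 7 h 3 min + 11 h 15 min = 31 h 15 min.

31.25 hours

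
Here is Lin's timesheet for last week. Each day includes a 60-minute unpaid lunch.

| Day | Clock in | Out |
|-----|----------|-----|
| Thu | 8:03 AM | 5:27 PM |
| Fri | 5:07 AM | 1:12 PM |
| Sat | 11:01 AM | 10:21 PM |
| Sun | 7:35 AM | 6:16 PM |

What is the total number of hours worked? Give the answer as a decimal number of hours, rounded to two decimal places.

35.50 hours

Thu: 8:03 AM–5:27 PM = 9 h 24 min; less 60 min break → 8 h 24 min
Fri: 5:07 AM–1:12 PM = 8 h 5 min; less 60 min break → 7 h 5 min
Sat: 11:01 AM–10:21 PM = 11 h 20 min; less 60 min break → 10 h 20 min
Sun: 7:35 AM–6:16 PM = 10 h 41 min; less 60 min break → 9 h 41 min
Total: 8 h 24 min + 7 h 5 min + 10 h 20 min + 9 h 41 min = 35 h 30 min.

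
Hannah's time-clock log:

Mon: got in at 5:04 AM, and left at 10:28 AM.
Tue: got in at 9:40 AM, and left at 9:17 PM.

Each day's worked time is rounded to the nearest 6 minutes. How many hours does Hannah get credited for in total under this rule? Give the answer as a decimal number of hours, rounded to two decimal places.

17.00 hours

Mon: 5:04 AM–10:28 AM = 5 h 24 min → rounds to 5 h 24 min
Tue: 9:40 AM–9:17 PM = 11 h 37 min → rounds to 11 h 36 min
Total credited: 17 h 0 min.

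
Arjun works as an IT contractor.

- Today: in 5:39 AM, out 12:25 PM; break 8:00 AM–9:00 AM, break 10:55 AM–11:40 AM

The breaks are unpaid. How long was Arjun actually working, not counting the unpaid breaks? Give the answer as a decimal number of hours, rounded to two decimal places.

Today: 5:39 AM–12:25 PM = 6 h 46 min; less 105 min break → 5 h 1 min

5.02 hours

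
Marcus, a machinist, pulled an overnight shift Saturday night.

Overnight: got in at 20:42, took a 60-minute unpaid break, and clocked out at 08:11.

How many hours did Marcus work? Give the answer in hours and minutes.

Overnight: 20:42 → midnight = 3 h 18 min; midnight → 08:11 = 8 h 11 min; span 11 h 29 min; less 60 min break → 10 h 29 min

10 h 29 min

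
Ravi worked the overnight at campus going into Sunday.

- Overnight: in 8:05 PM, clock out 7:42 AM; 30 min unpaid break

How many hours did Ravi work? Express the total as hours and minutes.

11 h 7 min

Overnight: 8:05 PM → midnight = 3 h 55 min; midnight → 7:42 AM = 7 h 42 min; span 11 h 37 min; less 30 min break → 11 h 7 min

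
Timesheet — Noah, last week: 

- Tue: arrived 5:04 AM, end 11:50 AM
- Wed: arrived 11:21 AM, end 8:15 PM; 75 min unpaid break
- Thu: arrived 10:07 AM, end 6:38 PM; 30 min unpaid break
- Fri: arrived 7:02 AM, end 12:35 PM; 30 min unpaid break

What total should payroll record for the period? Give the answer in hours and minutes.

Tue: 5:04 AM–11:50 AM = 6 h 46 min
Wed: 11:21 AM–8:15 PM = 8 h 54 min; less 75 min break → 7 h 39 min
Thu: 10:07 AM–6:38 PM = 8 h 31 min; less 30 min break → 8 h 1 min
Fri: 7:02 AM–12:35 PM = 5 h 33 min; less 30 min break → 5 h 3 min
Total: 6 h 46 min + 7 h 39 min + 8 h 1 min + 5 h 3 min = 27 h 29 min.

27 h 29 min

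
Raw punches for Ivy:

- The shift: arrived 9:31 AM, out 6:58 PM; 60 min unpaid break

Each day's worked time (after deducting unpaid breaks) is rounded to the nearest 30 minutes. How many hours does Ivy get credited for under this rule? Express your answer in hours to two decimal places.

8.50 hours

The shift: 9:31 AM–6:58 PM = 9 h 27 min − 60 min = 8 h 27 min → rounds to 8 h 30 min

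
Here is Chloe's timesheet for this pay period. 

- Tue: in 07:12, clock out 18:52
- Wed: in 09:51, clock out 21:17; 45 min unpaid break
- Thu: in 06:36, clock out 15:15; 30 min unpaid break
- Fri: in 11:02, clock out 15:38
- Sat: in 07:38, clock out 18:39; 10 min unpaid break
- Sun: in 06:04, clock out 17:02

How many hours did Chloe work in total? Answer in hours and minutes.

Tue: 07:12–18:52 = 11 h 40 min
Wed: 09:51–21:17 = 11 h 26 min; less 45 min break → 10 h 41 min
Thu: 06:36–15:15 = 8 h 39 min; less 30 min break → 8 h 9 min
Fri: 11:02–15:38 = 4 h 36 min
Sat: 07:38–18:39 = 11 h 1 min; less 10 min break → 10 h 51 min
Sun: 06:04–17:02 = 10 h 58 min
Total: 11 h 40 min + 10 h 41 min + 8 h 9 min + 4 h 36 min + 10 h 51 min + 10 h 58 min = 56 h 55 min.

56 h 55 min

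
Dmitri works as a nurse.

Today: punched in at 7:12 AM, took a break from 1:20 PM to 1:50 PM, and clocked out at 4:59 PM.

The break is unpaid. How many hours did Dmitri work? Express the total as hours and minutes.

9 h 17 min

Today: 7:12 AM–4:59 PM = 9 h 47 min; less 30 min break → 9 h 17 min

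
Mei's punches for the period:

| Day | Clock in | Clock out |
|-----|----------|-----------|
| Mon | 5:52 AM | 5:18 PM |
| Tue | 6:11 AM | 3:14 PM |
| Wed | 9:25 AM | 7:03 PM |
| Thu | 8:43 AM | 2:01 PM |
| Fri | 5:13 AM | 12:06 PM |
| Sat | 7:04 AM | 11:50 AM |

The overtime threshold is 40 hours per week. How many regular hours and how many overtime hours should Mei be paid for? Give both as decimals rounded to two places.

Mon: 5:52 AM–5:18 PM = 11 h 26 min
Tue: 6:11 AM–3:14 PM = 9 h 3 min
Wed: 9:25 AM–7:03 PM = 9 h 38 min
Thu: 8:43 AM–2:01 PM = 5 h 18 min
Fri: 5:13 AM–12:06 PM = 6 h 53 min
Sat: 7:04 AM–11:50 AM = 4 h 46 min
Total worked: 47 h 4 min = 47.07 h.
Threshold 40 h → overtime 7 h 4 min, regular 40 h 0 min.

Regular 40.00 hours, overtime 7.07 hours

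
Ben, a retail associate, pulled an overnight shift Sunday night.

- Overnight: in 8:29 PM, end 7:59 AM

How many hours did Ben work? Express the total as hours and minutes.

Overnight: 8:29 PM → midnight = 3 h 31 min; midnight → 7:59 AM = 7 h 59 min; span 11 h 30 min

11 h 30 min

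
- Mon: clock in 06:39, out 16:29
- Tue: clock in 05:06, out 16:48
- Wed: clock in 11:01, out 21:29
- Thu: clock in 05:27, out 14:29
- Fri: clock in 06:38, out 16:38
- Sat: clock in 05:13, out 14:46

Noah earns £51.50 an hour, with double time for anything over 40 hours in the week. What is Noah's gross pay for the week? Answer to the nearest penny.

Mon: 06:39–16:29 = 9 h 50 min
Tue: 05:06–16:48 = 11 h 42 min
Wed: 11:01–21:29 = 10 h 28 min
Thu: 05:27–14:29 = 9 h 2 min
Fri: 06:38–16:38 = 10 h 0 min
Sat: 05:13–14:46 = 9 h 33 min
Total worked: 60 h 35 min = 3635 min.
Regular 40 h 0 min = 2400 min at £51.50/h; overtime 20 h 35 min = 1235 min at £103.00/h.
Pay = (2400 × £51.50 + 1235 × £103.00) ÷ 60 = £4180.08.

£4180.08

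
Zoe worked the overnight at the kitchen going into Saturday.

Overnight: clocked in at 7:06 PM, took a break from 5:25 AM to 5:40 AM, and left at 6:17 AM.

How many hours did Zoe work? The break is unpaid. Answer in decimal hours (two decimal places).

Overnight: 7:06 PM → midnight = 4 h 54 min; midnight → 6:17 AM = 6 h 17 min; span 11 h 11 min; less 15 min break → 10 h 56 min

10.93 hours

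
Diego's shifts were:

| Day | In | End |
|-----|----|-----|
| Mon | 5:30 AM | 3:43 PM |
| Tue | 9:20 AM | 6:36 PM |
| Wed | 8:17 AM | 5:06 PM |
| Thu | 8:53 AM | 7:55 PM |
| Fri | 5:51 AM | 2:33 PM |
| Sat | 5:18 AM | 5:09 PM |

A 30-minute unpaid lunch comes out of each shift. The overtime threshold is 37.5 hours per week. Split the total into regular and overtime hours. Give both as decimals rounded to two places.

Regular 37.50 hours, overtime 19.38 hours

Mon: 5:30 AM–3:43 PM = 10 h 13 min; less 30 min break → 9 h 43 min
Tue: 9:20 AM–6:36 PM = 9 h 16 min; less 30 min break → 8 h 46 min
Wed: 8:17 AM–5:06 PM = 8 h 49 min; less 30 min break → 8 h 19 min
Thu: 8:53 AM–7:55 PM = 11 h 2 min; less 30 min break → 10 h 32 min
Fri: 5:51 AM–2:33 PM = 8 h 42 min; less 30 min break → 8 h 12 min
Sat: 5:18 AM–5:09 PM = 11 h 51 min; less 30 min break → 11 h 21 min
Total worked: 56 h 53 min = 56.88 h.
Threshold 37.5 h → overtime 19 h 23 min, regular 37 h 30 min.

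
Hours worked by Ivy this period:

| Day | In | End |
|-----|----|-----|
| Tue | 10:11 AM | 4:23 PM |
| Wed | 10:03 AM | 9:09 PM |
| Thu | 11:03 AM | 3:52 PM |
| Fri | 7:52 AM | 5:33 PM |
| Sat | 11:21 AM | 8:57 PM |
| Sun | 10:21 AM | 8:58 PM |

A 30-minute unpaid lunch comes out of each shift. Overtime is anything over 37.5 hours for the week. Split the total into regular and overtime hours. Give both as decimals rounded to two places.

Regular 37.50 hours, overtime 11.52 hours

Tue: 10:11 AM–4:23 PM = 6 h 12 min; less 30 min break → 5 h 42 min
Wed: 10:03 AM–9:09 PM = 11 h 6 min; less 30 min break → 10 h 36 min
Thu: 11:03 AM–3:52 PM = 4 h 49 min; less 30 min break → 4 h 19 min
Fri: 7:52 AM–5:33 PM = 9 h 41 min; less 30 min break → 9 h 11 min
Sat: 11:21 AM–8:57 PM = 9 h 36 min; less 30 min break → 9 h 6 min
Sun: 10:21 AM–8:58 PM = 10 h 37 min; less 30 min break → 10 h 7 min
Total worked: 49 h 1 min = 49.02 h.
Threshold 37.5 h → overtime 11 h 31 min, regular 37 h 30 min.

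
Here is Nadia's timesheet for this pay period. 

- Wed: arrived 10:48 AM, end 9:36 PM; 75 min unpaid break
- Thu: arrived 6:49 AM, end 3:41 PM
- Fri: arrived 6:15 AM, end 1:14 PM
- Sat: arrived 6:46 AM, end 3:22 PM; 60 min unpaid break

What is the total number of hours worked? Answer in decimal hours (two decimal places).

Wed: 10:48 AM–9:36 PM = 10 h 48 min; less 75 min break → 9 h 33 min
Thu: 6:49 AM–3:41 PM = 8 h 52 min
Fri: 6:15 AM–1:14 PM = 6 h 59 min
Sat: 6:46 AM–3:22 PM = 8 h 36 min; less 60 min break → 7 h 36 min
Total: 9 h 33 min + 8 h 52 min + 6 h 59 min + 7 h 36 min = 33 h 0 min.

33.00 hours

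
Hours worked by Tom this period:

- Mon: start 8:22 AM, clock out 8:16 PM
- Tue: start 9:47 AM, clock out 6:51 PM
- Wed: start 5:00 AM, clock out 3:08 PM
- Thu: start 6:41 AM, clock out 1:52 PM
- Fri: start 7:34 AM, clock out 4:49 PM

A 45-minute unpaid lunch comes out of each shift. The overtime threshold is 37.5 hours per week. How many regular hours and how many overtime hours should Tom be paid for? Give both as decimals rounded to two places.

Mon: 8:22 AM–8:16 PM = 11 h 54 min; less 45 min break → 11 h 9 min
Tue: 9:47 AM–6:51 PM = 9 h 4 min; less 45 min break → 8 h 19 min
Wed: 5:00 AM–3:08 PM = 10 h 8 min; less 45 min break → 9 h 23 min
Thu: 6:41 AM–1:52 PM = 7 h 11 min; less 45 min break → 6 h 26 min
Fri: 7:34 AM–4:49 PM = 9 h 15 min; less 45 min break → 8 h 30 min
Total worked: 43 h 47 min = 43.78 h.
Threshold 37.5 h → overtime 6 h 17 min, regular 37 h 30 min.

Regular 37.50 hours, overtime 6.28 hours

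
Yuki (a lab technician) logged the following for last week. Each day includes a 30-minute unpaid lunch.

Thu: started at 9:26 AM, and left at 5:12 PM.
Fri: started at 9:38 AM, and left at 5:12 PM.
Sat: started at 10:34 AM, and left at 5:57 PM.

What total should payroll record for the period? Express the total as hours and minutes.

21 h 13 min

Thu: 9:26 AM–5:12 PM = 7 h 46 min; less 30 min break → 7 h 16 min
Fri: 9:38 AM–5:12 PM = 7 h 34 min; less 30 min break → 7 h 4 min
Sat: 10:34 AM–5:57 PM = 7 h 23 min; less 30 min break → 6 h 53 min
Total: 7 h 16 min + 7 h 4 min + 6 h 53 min = 21 h 13 min.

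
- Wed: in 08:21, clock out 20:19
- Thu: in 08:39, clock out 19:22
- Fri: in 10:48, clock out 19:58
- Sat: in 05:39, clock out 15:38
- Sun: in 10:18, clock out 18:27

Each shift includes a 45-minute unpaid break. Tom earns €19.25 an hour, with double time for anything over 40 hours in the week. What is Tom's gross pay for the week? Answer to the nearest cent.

Wed: 08:21–20:19 = 11 h 58 min; less 45 min break → 11 h 13 min
Thu: 08:39–19:22 = 10 h 43 min; less 45 min break → 9 h 58 min
Fri: 10:48–19:58 = 9 h 10 min; less 45 min break → 8 h 25 min
Sat: 05:39–15:38 = 9 h 59 min; less 45 min break → 9 h 14 min
Sun: 10:18–18:27 = 8 h 9 min; less 45 min break → 7 h 24 min
Total worked: 46 h 14 min = 2774 min.
Regular 40 h 0 min = 2400 min at €19.25/h; overtime 6 h 14 min = 374 min at €38.50/h.
Pay = (2400 × €19.25 + 374 × €38.50) ÷ 60 = €1009.98.

€1009.98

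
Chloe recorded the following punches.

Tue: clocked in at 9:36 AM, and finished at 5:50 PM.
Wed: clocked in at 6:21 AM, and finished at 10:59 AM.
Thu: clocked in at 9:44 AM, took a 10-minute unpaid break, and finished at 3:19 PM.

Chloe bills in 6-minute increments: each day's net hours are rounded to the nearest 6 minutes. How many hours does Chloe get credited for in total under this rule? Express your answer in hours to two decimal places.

Tue: 9:36 AM–5:50 PM = 8 h 14 min → rounds to 8 h 12 min
Wed: 6:21 AM–10:59 AM = 4 h 38 min → rounds to 4 h 36 min
Thu: 9:44 AM–3:19 PM = 5 h 35 min − 10 min = 5 h 25 min → rounds to 5 h 24 min
Total credited: 18 h 12 min.

18.20 hours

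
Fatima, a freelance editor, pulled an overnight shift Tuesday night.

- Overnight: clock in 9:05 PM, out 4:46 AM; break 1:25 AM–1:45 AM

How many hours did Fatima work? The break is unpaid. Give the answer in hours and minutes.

Overnight: 9:05 PM → midnight = 2 h 55 min; midnight → 4:46 AM = 4 h 46 min; span 7 h 41 min; less 20 min break → 7 h 21 min

7 h 21 min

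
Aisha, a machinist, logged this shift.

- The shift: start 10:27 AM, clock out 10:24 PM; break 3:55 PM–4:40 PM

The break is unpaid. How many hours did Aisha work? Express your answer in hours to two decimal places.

11.20 hours

The shift: 10:27 AM–10:24 PM = 11 h 57 min; less 45 min break → 11 h 12 min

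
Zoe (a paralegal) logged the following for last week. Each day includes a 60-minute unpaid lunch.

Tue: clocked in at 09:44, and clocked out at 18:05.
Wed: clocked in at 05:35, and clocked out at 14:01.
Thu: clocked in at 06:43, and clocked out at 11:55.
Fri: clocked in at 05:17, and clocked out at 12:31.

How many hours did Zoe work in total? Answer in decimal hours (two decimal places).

Tue: 09:44–18:05 = 8 h 21 min; less 60 min break → 7 h 21 min
Wed: 05:35–14:01 = 8 h 26 min; less 60 min break → 7 h 26 min
Thu: 06:43–11:55 = 5 h 12 min; less 60 min break → 4 h 12 min
Fri: 05:17–12:31 = 7 h 14 min; less 60 min break → 6 h 14 min
Total: 7 h 21 min + 7 h 26 min + 4 h 12 min + 6 h 14 min = 25 h 13 min.

25.22 hours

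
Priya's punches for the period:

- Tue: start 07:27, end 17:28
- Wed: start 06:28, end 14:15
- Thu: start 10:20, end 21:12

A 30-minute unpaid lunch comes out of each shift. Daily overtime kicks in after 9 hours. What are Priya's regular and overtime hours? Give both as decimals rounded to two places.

Tue: 07:27–17:28 = 10 h 1 min; less 30 min break → 9 h 31 min
Wed: 06:28–14:15 = 7 h 47 min; less 30 min break → 7 h 17 min
Thu: 10:20–21:12 = 10 h 52 min; less 30 min break → 10 h 22 min
Tue reg 9 h 0 min / OT 0 h 31 min; Wed reg 7 h 17 min / OT 0 h 0 min; Thu reg 9 h 0 min / OT 1 h 22 min.
Totals: regular 25 h 17 min, overtime 1 h 53 min.

Regular 25.28 hours, overtime 1.88 hours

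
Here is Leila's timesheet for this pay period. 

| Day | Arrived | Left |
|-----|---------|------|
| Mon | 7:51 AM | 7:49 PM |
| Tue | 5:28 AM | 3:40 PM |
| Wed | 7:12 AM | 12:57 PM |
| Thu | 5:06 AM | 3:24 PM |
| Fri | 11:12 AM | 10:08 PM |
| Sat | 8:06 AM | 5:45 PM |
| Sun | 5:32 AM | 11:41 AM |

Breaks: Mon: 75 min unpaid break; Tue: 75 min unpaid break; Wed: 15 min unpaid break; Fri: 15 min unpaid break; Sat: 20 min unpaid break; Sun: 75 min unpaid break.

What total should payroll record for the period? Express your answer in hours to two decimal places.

60.37 hours

Mon: 7:51 AM–7:49 PM = 11 h 58 min; less 75 min break → 10 h 43 min
Tue: 5:28 AM–3:40 PM = 10 h 12 min; less 75 min break → 8 h 57 min
Wed: 7:12 AM–12:57 PM = 5 h 45 min; less 15 min break → 5 h 30 min
Thu: 5:06 AM–3:24 PM = 10 h 18 min
Fri: 11:12 AM–10:08 PM = 10 h 56 min; less 15 min break → 10 h 41 min
Sat: 8:06 AM–5:45 PM = 9 h 39 min; less 20 min break → 9 h 19 min
Sun: 5:32 AM–11:41 AM = 6 h 9 min; less 75 min break → 4 h 54 min
Total: 10 h 43 min + 8 h 57 min + 5 h 30 min + 10 h 18 min + 10 h 41 min + 9 h 19 min + 4 h 54 min = 60 h 22 min.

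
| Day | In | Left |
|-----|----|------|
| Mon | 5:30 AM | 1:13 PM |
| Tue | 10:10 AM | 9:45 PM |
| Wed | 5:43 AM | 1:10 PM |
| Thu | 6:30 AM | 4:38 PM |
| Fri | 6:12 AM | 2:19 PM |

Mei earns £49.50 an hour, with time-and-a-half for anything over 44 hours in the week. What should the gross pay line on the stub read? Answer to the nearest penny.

£2252.25

Mon: 5:30 AM–1:13 PM = 7 h 43 min
Tue: 10:10 AM–9:45 PM = 11 h 35 min
Wed: 5:43 AM–1:10 PM = 7 h 27 min
Thu: 6:30 AM–4:38 PM = 10 h 8 min
Fri: 6:12 AM–2:19 PM = 8 h 7 min
Total worked: 45 h 0 min = 2700 min.
Regular 44 h 0 min = 2640 min at £49.50/h; overtime 1 h 0 min = 60 min at £74.25/h.
Pay = (2640 × £49.50 + 60 × £74.25) ÷ 60 = £2252.25.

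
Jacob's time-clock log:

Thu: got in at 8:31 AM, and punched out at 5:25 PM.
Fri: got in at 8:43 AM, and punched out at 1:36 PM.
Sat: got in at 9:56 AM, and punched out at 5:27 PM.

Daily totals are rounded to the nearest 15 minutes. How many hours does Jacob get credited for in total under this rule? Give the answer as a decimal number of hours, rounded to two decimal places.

21.50 hours

Thu: 8:31 AM–5:25 PM = 8 h 54 min → rounds to 9 h 0 min
Fri: 8:43 AM–1:36 PM = 4 h 53 min → rounds to 5 h 0 min
Sat: 9:56 AM–5:27 PM = 7 h 31 min → rounds to 7 h 30 min
Total credited: 21 h 30 min.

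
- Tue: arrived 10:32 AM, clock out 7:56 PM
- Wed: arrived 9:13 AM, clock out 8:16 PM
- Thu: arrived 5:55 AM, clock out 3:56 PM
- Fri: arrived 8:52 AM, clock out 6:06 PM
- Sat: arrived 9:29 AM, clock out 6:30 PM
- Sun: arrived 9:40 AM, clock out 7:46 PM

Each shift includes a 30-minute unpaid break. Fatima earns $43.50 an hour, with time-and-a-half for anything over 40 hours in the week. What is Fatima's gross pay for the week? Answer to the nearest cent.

Tue: 10:32 AM–7:56 PM = 9 h 24 min; less 30 min break → 8 h 54 min
Wed: 9:13 AM–8:16 PM = 11 h 3 min; less 30 min break → 10 h 33 min
Thu: 5:55 AM–3:56 PM = 10 h 1 min; less 30 min break → 9 h 31 min
Fri: 8:52 AM–6:06 PM = 9 h 14 min; less 30 min break → 8 h 44 min
Sat: 9:29 AM–6:30 PM = 9 h 1 min; less 30 min break → 8 h 31 min
Sun: 9:40 AM–7:46 PM = 10 h 6 min; less 30 min break → 9 h 36 min
Total worked: 55 h 49 min = 3349 min.
Regular 40 h 0 min = 2400 min at $43.50/h; overtime 15 h 49 min = 949 min at $65.25/h.
Pay = (2400 × $43.50 + 949 × $65.25) ÷ 60 = $2772.04.

$2772.04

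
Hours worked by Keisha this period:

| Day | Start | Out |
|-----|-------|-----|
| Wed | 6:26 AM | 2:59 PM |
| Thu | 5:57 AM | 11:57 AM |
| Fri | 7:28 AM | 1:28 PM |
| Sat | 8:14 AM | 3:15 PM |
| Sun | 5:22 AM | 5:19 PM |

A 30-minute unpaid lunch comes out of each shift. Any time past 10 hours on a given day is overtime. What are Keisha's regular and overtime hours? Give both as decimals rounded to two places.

Regular 35.57 hours, overtime 1.45 hours

Wed: 6:26 AM–2:59 PM = 8 h 33 min; less 30 min break → 8 h 3 min
Thu: 5:57 AM–11:57 AM = 6 h 0 min; less 30 min break → 5 h 30 min
Fri: 7:28 AM–1:28 PM = 6 h 0 min; less 30 min break → 5 h 30 min
Sat: 8:14 AM–3:15 PM = 7 h 1 min; less 30 min break → 6 h 31 min
Sun: 5:22 AM–5:19 PM = 11 h 57 min; less 30 min break → 11 h 27 min
Wed reg 8 h 3 min / OT 0 h 0 min; Thu reg 5 h 30 min / OT 0 h 0 min; Fri reg 5 h 30 min / OT 0 h 0 min; Sat reg 6 h 31 min / OT 0 h 0 min; Sun reg 10 h 0 min / OT 1 h 27 min.
Totals: regular 35 h 34 min, overtime 1 h 27 min.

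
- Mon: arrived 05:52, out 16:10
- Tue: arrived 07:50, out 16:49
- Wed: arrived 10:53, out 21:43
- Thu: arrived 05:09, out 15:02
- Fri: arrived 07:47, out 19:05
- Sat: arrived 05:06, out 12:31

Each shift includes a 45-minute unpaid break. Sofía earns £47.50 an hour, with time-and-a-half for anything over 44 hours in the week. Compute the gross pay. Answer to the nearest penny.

Mon: 05:52–16:10 = 10 h 18 min; less 45 min break → 9 h 33 min
Tue: 07:50–16:49 = 8 h 59 min; less 45 min break → 8 h 14 min
Wed: 10:53–21:43 = 10 h 50 min; less 45 min break → 10 h 5 min
Thu: 05:09–15:02 = 9 h 53 min; less 45 min break → 9 h 8 min
Fri: 07:47–19:05 = 11 h 18 min; less 45 min break → 10 h 33 min
Sat: 05:06–12:31 = 7 h 25 min; less 45 min break → 6 h 40 min
Total worked: 54 h 13 min = 3253 min.
Regular 44 h 0 min = 2640 min at £47.50/h; overtime 10 h 13 min = 613 min at £71.25/h.
Pay = (2640 × £47.50 + 613 × £71.25) ÷ 60 = £2817.94.

£2817.94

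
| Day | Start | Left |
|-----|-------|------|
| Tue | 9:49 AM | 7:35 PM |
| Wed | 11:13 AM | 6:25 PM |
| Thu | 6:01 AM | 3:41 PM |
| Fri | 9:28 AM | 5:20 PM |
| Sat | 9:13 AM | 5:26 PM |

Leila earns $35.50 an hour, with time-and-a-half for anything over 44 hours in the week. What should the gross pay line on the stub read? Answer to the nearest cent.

Tue: 9:49 AM–7:35 PM = 9 h 46 min
Wed: 11:13 AM–6:25 PM = 7 h 12 min
Thu: 6:01 AM–3:41 PM = 9 h 40 min
Fri: 9:28 AM–5:20 PM = 7 h 52 min
Sat: 9:13 AM–5:26 PM = 8 h 13 min
Total worked: 42 h 43 min = 2563 min.
Regular 42 h 43 min = 2563 min at $35.50/h; overtime 0 h 0 min = 0 min at $53.25/h.
Pay = (2563 × $35.50 + 0 × $53.25) ÷ 60 = $1516.44.

$1516.44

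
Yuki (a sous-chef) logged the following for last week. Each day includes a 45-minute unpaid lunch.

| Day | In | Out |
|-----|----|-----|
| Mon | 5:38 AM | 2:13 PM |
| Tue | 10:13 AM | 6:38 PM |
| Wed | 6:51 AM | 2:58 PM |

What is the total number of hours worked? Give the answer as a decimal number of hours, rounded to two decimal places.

22.87 hours

Mon: 5:38 AM–2:13 PM = 8 h 35 min; less 45 min break → 7 h 50 min
Tue: 10:13 AM–6:38 PM = 8 h 25 min; less 45 min break → 7 h 40 min
Wed: 6:51 AM–2:58 PM = 8 h 7 min; less 45 min break → 7 h 22 min
Total: 7 h 50 min + 7 h 40 min + 7 h 22 min = 22 h 52 min.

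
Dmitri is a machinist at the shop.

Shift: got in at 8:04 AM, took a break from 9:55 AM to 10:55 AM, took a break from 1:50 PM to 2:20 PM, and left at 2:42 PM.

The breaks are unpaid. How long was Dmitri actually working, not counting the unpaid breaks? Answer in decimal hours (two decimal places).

Shift: 8:04 AM–2:42 PM = 6 h 38 min; less 90 min break → 5 h 8 min

5.13 hours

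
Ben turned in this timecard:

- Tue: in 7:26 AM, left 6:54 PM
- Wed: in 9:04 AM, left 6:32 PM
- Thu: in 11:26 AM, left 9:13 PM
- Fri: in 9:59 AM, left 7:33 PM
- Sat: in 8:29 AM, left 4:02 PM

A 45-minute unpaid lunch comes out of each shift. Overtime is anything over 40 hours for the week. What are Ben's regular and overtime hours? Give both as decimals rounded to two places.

Regular 40.00 hours, overtime 4.08 hours

Tue: 7:26 AM–6:54 PM = 11 h 28 min; less 45 min break → 10 h 43 min
Wed: 9:04 AM–6:32 PM = 9 h 28 min; less 45 min break → 8 h 43 min
Thu: 11:26 AM–9:13 PM = 9 h 47 min; less 45 min break → 9 h 2 min
Fri: 9:59 AM–7:33 PM = 9 h 34 min; less 45 min break → 8 h 49 min
Sat: 8:29 AM–4:02 PM = 7 h 33 min; less 45 min break → 6 h 48 min
Total worked: 44 h 5 min = 44.08 h.
Threshold 40 h → overtime 4 h 5 min, regular 40 h 0 min.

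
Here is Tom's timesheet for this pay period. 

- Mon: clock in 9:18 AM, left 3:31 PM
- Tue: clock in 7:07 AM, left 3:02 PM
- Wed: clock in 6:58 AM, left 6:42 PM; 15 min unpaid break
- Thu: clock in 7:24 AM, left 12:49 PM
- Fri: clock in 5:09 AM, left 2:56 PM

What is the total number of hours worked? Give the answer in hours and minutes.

40 h 49 min

Mon: 9:18 AM–3:31 PM = 6 h 13 min
Tue: 7:07 AM–3:02 PM = 7 h 55 min
Wed: 6:58 AM–6:42 PM = 11 h 44 min; less 15 min break → 11 h 29 min
Thu: 7:24 AM–12:49 PM = 5 h 25 min
Fri: 5:09 AM–2:56 PM = 9 h 47 min
Total: 6 h 13 min + 7 h 55 min + 11 h 29 min + 5 h 25 min + 9 h 47 min = 40 h 49 min.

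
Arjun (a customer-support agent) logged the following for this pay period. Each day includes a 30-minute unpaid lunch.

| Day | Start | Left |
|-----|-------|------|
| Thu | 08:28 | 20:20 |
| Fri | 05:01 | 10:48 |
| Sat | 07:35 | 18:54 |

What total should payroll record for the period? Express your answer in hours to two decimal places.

27.47 hours

Thu: 08:28–20:20 = 11 h 52 min; less 30 min break → 11 h 22 min
Fri: 05:01–10:48 = 5 h 47 min; less 30 min break → 5 h 17 min
Sat: 07:35–18:54 = 11 h 19 min; less 30 min break → 10 h 49 min
Total: 11 h 22 min + 5 h 17 min + 10 h 49 min = 27 h 28 min.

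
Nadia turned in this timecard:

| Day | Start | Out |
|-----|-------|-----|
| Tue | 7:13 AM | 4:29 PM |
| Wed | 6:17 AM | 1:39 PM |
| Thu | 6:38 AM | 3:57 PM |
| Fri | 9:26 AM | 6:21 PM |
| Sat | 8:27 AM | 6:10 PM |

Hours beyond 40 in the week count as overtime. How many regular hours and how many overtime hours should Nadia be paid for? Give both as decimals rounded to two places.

Regular 40.00 hours, overtime 4.58 hours

Tue: 7:13 AM–4:29 PM = 9 h 16 min
Wed: 6:17 AM–1:39 PM = 7 h 22 min
Thu: 6:38 AM–3:57 PM = 9 h 19 min
Fri: 9:26 AM–6:21 PM = 8 h 55 min
Sat: 8:27 AM–6:10 PM = 9 h 43 min
Total worked: 44 h 35 min = 44.58 h.
Threshold 40 h → overtime 4 h 35 min, regular 40 h 0 min.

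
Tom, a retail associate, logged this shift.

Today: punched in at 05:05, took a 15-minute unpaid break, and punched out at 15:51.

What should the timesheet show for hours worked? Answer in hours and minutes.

10 h 31 min

Today: 05:05–15:51 = 10 h 46 min; less 15 min break → 10 h 31 min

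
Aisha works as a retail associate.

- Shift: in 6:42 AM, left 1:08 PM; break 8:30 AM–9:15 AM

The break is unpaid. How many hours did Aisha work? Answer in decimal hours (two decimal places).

5.68 hours

Shift: 6:42 AM–1:08 PM = 6 h 26 min; less 45 min break → 5 h 41 min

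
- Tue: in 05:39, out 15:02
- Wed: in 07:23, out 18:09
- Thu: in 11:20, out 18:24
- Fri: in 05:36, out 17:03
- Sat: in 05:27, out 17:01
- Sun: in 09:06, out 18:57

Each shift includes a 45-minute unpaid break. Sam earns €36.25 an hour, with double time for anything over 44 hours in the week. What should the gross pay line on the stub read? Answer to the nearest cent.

€2434.79

Tue: 05:39–15:02 = 9 h 23 min; less 45 min break → 8 h 38 min
Wed: 07:23–18:09 = 10 h 46 min; less 45 min break → 10 h 1 min
Thu: 11:20–18:24 = 7 h 4 min; less 45 min break → 6 h 19 min
Fri: 05:36–17:03 = 11 h 27 min; less 45 min break → 10 h 42 min
Sat: 05:27–17:01 = 11 h 34 min; less 45 min break → 10 h 49 min
Sun: 09:06–18:57 = 9 h 51 min; less 45 min break → 9 h 6 min
Total worked: 55 h 35 min = 3335 min.
Regular 44 h 0 min = 2640 min at €36.25/h; overtime 11 h 35 min = 695 min at €72.50/h.
Pay = (2640 × €36.25 + 695 × €72.50) ÷ 60 = €2434.79.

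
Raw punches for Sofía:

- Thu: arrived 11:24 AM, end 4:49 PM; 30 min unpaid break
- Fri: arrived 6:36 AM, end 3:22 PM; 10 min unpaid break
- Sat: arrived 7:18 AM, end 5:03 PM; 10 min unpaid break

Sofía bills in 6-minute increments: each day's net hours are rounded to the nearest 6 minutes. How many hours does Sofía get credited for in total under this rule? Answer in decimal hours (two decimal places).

23.10 hours

Thu: 11:24 AM–4:49 PM = 5 h 25 min − 30 min = 4 h 55 min → rounds to 4 h 54 min
Fri: 6:36 AM–3:22 PM = 8 h 46 min − 10 min = 8 h 36 min → rounds to 8 h 36 min
Sat: 7:18 AM–5:03 PM = 9 h 45 min − 10 min = 9 h 35 min → rounds to 9 h 36 min
Total credited: 23 h 6 min.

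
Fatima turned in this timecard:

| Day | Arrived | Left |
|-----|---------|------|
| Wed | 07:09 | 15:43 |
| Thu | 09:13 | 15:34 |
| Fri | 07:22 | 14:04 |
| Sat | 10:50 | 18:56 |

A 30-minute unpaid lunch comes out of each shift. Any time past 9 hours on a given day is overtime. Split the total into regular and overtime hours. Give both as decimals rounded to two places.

Regular 27.72 hours, overtime 0.00 hours

Wed: 07:09–15:43 = 8 h 34 min; less 30 min break → 8 h 4 min
Thu: 09:13–15:34 = 6 h 21 min; less 30 min break → 5 h 51 min
Fri: 07:22–14:04 = 6 h 42 min; less 30 min break → 6 h 12 min
Sat: 10:50–18:56 = 8 h 6 min; less 30 min break → 7 h 36 min
Wed reg 8 h 4 min / OT 0 h 0 min; Thu reg 5 h 51 min / OT 0 h 0 min; Fri reg 6 h 12 min / OT 0 h 0 min; Sat reg 7 h 36 min / OT 0 h 0 min.
Totals: regular 27 h 43 min, overtime 0 h 0 min.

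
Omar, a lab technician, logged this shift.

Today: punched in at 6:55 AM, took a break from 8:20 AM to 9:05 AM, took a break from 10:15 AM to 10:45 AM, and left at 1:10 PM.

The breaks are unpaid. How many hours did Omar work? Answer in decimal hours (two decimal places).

Today: 6:55 AM–1:10 PM = 6 h 15 min; less 75 min break → 5 h 0 min

5.00 hours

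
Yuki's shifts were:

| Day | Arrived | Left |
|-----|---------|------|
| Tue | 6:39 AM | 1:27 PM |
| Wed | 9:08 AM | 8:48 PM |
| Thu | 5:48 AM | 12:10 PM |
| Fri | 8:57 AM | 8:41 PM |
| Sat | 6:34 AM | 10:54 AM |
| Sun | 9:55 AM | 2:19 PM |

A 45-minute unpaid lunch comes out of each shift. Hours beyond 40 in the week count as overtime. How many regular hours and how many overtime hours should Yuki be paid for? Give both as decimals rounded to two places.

Tue: 6:39 AM–1:27 PM = 6 h 48 min; less 45 min break → 6 h 3 min
Wed: 9:08 AM–8:48 PM = 11 h 40 min; less 45 min break → 10 h 55 min
Thu: 5:48 AM–12:10 PM = 6 h 22 min; less 45 min break → 5 h 37 min
Fri: 8:57 AM–8:41 PM = 11 h 44 min; less 45 min break → 10 h 59 min
Sat: 6:34 AM–10:54 AM = 4 h 20 min; less 45 min break → 3 h 35 min
Sun: 9:55 AM–2:19 PM = 4 h 24 min; less 45 min break → 3 h 39 min
Total worked: 40 h 48 min = 40.80 h.
Threshold 40 h → overtime 0 h 48 min, regular 40 h 0 min.

Regular 40.00 hours, overtime 0.80 hours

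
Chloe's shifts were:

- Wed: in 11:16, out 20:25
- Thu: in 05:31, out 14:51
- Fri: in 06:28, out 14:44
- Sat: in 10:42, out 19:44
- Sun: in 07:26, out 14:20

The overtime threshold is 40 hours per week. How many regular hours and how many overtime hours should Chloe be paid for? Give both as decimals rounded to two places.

Wed: 11:16–20:25 = 9 h 9 min
Thu: 05:31–14:51 = 9 h 20 min
Fri: 06:28–14:44 = 8 h 16 min
Sat: 10:42–19:44 = 9 h 2 min
Sun: 07:26–14:20 = 6 h 54 min
Total worked: 42 h 41 min = 42.68 h.
Threshold 40 h → overtime 2 h 41 min, regular 40 h 0 min.

Regular 40.00 hours, overtime 2.68 hours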